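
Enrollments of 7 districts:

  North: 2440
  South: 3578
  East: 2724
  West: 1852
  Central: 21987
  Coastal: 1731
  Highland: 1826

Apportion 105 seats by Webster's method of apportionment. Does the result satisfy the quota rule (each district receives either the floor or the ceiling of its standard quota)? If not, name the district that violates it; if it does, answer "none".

Central

Standard quotas: North 7.089, South 10.396, East 7.915, West 5.381, Central 63.884, Coastal 5.029, Highland 5.305.
Webster allocation: North 7, South 10, East 8, West 5, Central 65, Coastal 5, Highland 5.
Central has quota 63.884 (lower 63, upper 64) but receives 65 — outside the quota interval.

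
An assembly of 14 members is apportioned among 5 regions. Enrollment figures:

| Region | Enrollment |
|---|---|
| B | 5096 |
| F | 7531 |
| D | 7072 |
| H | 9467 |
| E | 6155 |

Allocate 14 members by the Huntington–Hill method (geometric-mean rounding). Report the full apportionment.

With divisor 2623: modified quotas B 1.943, F 2.871, D 2.696, H 3.609, E 2.347.
Geometric-mean thresholds: B √(1·2)=1.414, F √(2·3)=2.449, D √(2·3)=2.449, H √(3·4)=3.464, E √(2·3)=2.449.
Each quota rounded against its threshold gives B 2, F 3, D 3, H 4, E 2 (total 14).

B=2, F=3, D=3, H=4, E=2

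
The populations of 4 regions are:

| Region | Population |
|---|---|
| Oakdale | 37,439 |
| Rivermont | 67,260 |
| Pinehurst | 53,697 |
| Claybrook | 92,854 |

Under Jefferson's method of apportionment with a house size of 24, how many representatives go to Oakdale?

Standard divisor 251250/24 ≈ 10468.75; standard quotas: Oakdale 3.576, Rivermont 6.425, Pinehurst 5.129, Claybrook 8.870.
Rounding down gives 3, 6, 5, 8 = 22 seats, so the divisor must be adjusted.
With modified divisor 9500: modified quotas Oakdale 3.941, Rivermont 7.080, Pinehurst 5.652, Claybrook 9.774.
Rounding down: Oakdale 3, Rivermont 7, Pinehurst 5, Claybrook 9 (total 24).
Oakdale receives 3.

3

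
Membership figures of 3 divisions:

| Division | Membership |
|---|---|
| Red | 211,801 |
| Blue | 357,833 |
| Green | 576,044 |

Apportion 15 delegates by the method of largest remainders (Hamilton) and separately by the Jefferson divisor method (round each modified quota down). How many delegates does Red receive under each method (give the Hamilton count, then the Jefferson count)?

3 and 2

Hamilton: Red 3, Blue 5, Green 7.
Jefferson: Red 2, Blue 5, Green 8.
Red gets 3 under Hamilton and 2 under Jefferson.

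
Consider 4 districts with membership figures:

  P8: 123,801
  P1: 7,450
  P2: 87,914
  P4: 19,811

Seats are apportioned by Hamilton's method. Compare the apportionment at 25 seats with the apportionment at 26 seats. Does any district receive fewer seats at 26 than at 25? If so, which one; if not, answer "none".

At 25 seats: P8 13, P1 1, P2 9, P4 2.
At 26 seats: P8 13, P1 1, P2 10, P4 2.
No district's allocation decreased.

none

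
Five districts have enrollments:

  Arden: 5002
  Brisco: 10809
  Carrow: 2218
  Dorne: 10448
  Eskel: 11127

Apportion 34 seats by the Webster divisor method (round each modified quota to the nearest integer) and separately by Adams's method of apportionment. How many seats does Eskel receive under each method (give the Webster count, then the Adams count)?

Webster: Arden 4, Brisco 9, Carrow 2, Dorne 9, Eskel 10.
Adams: Arden 5, Brisco 9, Carrow 2, Dorne 9, Eskel 9.
Eskel gets 10 under Webster and 9 under Adams.

10 and 9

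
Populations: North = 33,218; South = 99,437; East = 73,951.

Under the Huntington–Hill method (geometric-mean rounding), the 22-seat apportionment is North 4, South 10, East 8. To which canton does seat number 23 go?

Priority for the next seat is population ÷ (√(s·(s+1))).
Priorities: North 7427.771, South 9480.946, East 8715.209.
Highest priority: South.

South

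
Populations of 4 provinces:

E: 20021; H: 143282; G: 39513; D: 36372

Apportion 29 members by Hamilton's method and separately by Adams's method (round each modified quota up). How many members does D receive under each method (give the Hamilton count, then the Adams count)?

4 and 5

Hamilton: E 3, H 17, G 5, D 4.
Adams: E 3, H 16, G 5, D 5.
D gets 4 under Hamilton and 5 under Adams.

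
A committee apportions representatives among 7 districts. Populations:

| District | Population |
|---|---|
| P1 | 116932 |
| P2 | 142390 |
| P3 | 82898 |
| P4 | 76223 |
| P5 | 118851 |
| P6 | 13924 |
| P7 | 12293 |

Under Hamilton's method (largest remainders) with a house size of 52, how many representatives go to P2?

13

Total 563511; standard divisor 563511/52 ≈ 10836.75.
Standard quotas: P1 10.7903, P2 13.1395, P3 7.6497, P4 7.0338, P5 10.9674, P6 1.2849, P7 1.1344.
Lower quotas: P1 10, P2 13, P3 7, P4 7, P5 10, P6 1, P7 1 (sum 49, leaving 3 seats).
Remainders in descending order: P5 0.9674, P1 0.7903, P3 0.6497, P6 0.2849, P2 0.1395, P7 0.1344, P4 0.0338.
The surplus seats go to P5, P1, P3.
P2 receives 13.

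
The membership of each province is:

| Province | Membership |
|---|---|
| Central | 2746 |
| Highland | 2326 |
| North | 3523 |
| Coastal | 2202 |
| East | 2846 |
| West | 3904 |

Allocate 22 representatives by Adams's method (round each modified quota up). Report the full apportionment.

Standard divisor 17547/22 ≈ 797.591; standard quotas: Central 3.443, Highland 2.916, North 4.417, Coastal 2.761, East 3.568, West 4.895.
Rounding up gives 4, 3, 5, 3, 4, 5 = 24 seats, so the divisor must be adjusted.
With modified divisor 930: modified quotas Central 2.953, Highland 2.501, North 3.788, Coastal 2.368, East 3.060, West 4.198.
Rounding up: Central 3, Highland 3, North 4, Coastal 3, East 4, West 5 (total 22).

Central 3, Highland 3, North 4, Coastal 3, East 4, West 5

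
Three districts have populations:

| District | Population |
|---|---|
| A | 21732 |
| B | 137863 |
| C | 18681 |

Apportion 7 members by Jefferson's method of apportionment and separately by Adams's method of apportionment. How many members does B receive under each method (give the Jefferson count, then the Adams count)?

6 and 5

Jefferson: A 1, B 6, C 0.
Adams: A 1, B 5, C 1.
B gets 6 under Jefferson and 5 under Adams.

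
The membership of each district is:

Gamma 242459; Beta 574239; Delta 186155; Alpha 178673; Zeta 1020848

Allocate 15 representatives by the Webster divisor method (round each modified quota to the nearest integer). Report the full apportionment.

Gamma 2, Beta 4, Delta 1, Alpha 1, Zeta 7

Standard divisor 2202374/15 ≈ 146824.933; standard quotas: Gamma 1.651, Beta 3.911, Delta 1.268, Alpha 1.217, Zeta 6.953.
Rounding to the nearest integer gives Gamma 2, Beta 4, Delta 1, Alpha 1, Zeta 7 — total 15, matching the house size, so no adjustment is needed.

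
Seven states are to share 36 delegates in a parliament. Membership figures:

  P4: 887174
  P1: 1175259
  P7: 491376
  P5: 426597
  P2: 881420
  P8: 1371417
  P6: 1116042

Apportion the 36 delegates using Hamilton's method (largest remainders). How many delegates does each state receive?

The standard divisor is 6349285/36 ≈ 176369.028.
Standard quotas: P4 5.0302, P1 6.6636, P7 2.7861, P5 2.4188, P2 4.9976, P8 7.7758, P6 6.3279.
Lower quotas: P4 5, P1 6, P7 2, P5 2, P2 4, P8 7, P6 6 (sum 32, leaving 4 seats).
Remainders in descending order: P2 0.9976, P7 0.7861, P8 0.7758, P1 0.6636, P5 0.4188, P6 0.3279, P4 0.0302.
Largest remainders: P2, P7, P8, P1 receive the extra seats.

P4 5; P1 7; P7 3; P5 2; P2 5; P8 8; P6 6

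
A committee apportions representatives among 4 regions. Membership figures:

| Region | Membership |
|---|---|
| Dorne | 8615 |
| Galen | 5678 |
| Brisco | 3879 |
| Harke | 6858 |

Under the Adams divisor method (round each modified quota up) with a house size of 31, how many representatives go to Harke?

Standard divisor 25030/31 ≈ 807.419; standard quotas: Dorne 10.670, Galen 7.032, Brisco 4.804, Harke 8.494.
Rounding up gives 11, 8, 5, 9 = 33 seats, so the divisor must be adjusted.
With modified divisor 859.4: modified quotas Dorne 10.024, Galen 6.607, Brisco 4.514, Harke 7.980.
Rounding up: Dorne 11, Galen 7, Brisco 5, Harke 8 (total 31).
Harke receives 8.

8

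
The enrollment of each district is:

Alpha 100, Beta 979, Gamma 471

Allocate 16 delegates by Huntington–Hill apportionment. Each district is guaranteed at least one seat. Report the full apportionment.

Alpha: 1, Beta: 10, Gamma: 5

With divisor 98: modified quotas Alpha 1.020, Beta 9.990, Gamma 4.806.
Geometric-mean thresholds: Alpha √(1·2)=1.414, Beta √(9·10)=9.487, Gamma √(4·5)=4.472.
Each quota rounded against its threshold gives Alpha 1, Beta 10, Gamma 5 (total 16).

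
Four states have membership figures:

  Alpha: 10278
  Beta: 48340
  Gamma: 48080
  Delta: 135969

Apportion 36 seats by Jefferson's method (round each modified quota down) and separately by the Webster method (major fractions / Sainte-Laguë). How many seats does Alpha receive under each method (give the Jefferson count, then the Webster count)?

1 and 2

Jefferson: Alpha 1, Beta 7, Gamma 7, Delta 21.
Webster: Alpha 2, Beta 7, Gamma 7, Delta 20.
Alpha gets 1 under Jefferson and 2 under Webster.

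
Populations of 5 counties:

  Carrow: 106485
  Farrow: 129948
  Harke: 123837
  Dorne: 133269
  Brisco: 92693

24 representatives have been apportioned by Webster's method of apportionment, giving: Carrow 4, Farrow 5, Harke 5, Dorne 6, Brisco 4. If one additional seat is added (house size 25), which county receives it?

Priority for the next seat is population ÷ (current seats + 0.5).
Priorities: Carrow 23663.333, Farrow 23626.909, Harke 22515.818, Dorne 20502.923, Brisco 20598.444.
Highest priority: Carrow.

Carrow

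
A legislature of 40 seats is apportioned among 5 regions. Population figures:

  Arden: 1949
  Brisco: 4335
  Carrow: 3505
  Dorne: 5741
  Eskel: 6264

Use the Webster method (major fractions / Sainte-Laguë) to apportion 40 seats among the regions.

Arden 4, Brisco 8, Carrow 6, Dorne 11, Eskel 11

Standard divisor 21794/40 ≈ 544.85; standard quotas: Arden 3.577, Brisco 7.956, Carrow 6.433, Dorne 10.537, Eskel 11.497.
Rounding to the nearest integer gives Arden 4, Brisco 8, Carrow 6, Dorne 11, Eskel 11 — total 40, matching the house size, so no adjustment is needed.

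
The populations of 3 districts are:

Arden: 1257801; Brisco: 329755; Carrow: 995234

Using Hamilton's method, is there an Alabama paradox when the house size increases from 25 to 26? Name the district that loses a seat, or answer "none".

none

At 25 seats: Arden 12, Brisco 3, Carrow 10.
At 26 seats: Arden 13, Brisco 3, Carrow 10.
No district's allocation decreased.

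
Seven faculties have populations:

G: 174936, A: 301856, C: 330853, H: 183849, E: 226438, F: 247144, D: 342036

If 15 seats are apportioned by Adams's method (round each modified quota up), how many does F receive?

Standard divisor 1807112/15 ≈ 120474.133; standard quotas: G 1.452, A 2.506, C 2.746, H 1.526, E 1.880, F 2.051, D 2.839.
Rounding up gives 2, 3, 3, 2, 2, 3, 3 = 18 seats, so the divisor must be adjusted.
With modified divisor 168200: modified quotas G 1.040, A 1.795, C 1.967, H 1.093, E 1.346, F 1.469, D 2.034.
Rounding up: G 2, A 2, C 2, H 2, E 2, F 2, D 3 (total 15).
F receives 2.

2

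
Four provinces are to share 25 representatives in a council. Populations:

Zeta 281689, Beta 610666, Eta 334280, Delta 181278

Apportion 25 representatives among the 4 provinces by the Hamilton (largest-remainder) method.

Zeta 5, Beta 11, Eta 6, Delta 3

Standard divisor: 1407913 ÷ 25 ≈ 56316.52.
Standard quotas: Zeta 5.0019, Beta 10.8435, Eta 5.9357, Delta 3.2189.
Lower quotas: Zeta 5, Beta 10, Eta 5, Delta 3 (sum 23, leaving 2 seats).
Remainders in descending order: Eta 0.9357, Beta 0.8435, Delta 0.2189, Zeta 0.0019.
The surplus seats go to Eta, Beta.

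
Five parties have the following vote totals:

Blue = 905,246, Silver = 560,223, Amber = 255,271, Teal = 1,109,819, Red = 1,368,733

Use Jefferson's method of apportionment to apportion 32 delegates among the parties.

Standard divisor 4199292/32 ≈ 131227.875; standard quotas: Blue 6.898, Silver 4.269, Amber 1.945, Teal 8.457, Red 10.430.
Rounding down gives 6, 4, 1, 8, 10 = 29 seats, so the divisor must be adjusted.
With modified divisor 123900: modified quotas Blue 7.306, Silver 4.522, Amber 2.060, Teal 8.957, Red 11.047.
Rounding down: Blue 7, Silver 4, Amber 2, Teal 8, Red 11 (total 32).

Blue=7, Silver=4, Amber=2, Teal=8, Red=11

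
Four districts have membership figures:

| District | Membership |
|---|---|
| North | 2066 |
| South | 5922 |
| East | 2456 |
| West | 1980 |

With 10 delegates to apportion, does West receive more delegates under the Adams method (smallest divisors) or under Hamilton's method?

Adams

Adams: North 2, South 4, East 2, West 2.
Hamilton: North 2, South 5, East 2, West 1.
West gets 2 under Adams and 1 under Hamilton.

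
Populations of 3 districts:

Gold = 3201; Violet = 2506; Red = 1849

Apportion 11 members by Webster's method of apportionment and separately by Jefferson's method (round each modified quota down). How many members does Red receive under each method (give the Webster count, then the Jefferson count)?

Webster: Gold 4, Violet 4, Red 3.
Jefferson: Gold 5, Violet 4, Red 2.
Red gets 3 under Webster and 2 under Jefferson.

3 and 2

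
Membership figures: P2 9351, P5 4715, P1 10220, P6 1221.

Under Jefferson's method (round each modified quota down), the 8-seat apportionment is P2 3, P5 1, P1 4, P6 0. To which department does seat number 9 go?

P5

Priority for the next seat is population ÷ (current seats + 1).
Priorities: P2 2337.750, P5 2357.500, P1 2044.000, P6 1221.000.
Highest priority: P5.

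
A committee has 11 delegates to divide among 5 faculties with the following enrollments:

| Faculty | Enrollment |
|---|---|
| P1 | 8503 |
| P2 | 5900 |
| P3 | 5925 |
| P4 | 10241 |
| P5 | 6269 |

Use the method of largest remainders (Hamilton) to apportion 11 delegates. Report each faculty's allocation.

Standard divisor: 36838 ÷ 11 ≈ 3348.909.
Standard quotas: P1 2.5390, P2 1.7618, P3 1.7692, P4 3.0580, P5 1.8720.
Lower quotas: P1 2, P2 1, P3 1, P4 3, P5 1 (sum 8, leaving 3 seats).
Remainders in descending order: P5 0.8720, P3 0.7692, P2 0.7618, P1 0.5390, P4 0.0580.
The surplus seats go to P5, P3, P2.

P1 2; P2 2; P3 2; P4 3; P5 2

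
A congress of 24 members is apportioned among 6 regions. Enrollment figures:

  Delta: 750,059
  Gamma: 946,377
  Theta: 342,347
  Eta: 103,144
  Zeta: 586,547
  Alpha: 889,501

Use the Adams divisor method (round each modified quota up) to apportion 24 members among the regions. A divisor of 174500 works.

Delta: 5, Gamma: 6, Theta: 2, Eta: 1, Zeta: 4, Alpha: 6

With modified divisor 174500: modified quotas Delta 4.298, Gamma 5.423, Theta 1.962, Eta 0.591, Zeta 3.361, Alpha 5.097.
Rounding up: Delta 5, Gamma 6, Theta 2, Eta 1, Zeta 4, Alpha 6 (total 24).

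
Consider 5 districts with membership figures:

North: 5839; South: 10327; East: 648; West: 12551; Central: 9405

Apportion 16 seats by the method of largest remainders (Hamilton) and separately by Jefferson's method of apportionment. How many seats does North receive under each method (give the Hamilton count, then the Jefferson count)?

Hamilton: North 3, South 4, East 0, West 5, Central 4.
Jefferson: North 2, South 4, East 0, West 6, Central 4.
North gets 3 under Hamilton and 2 under Jefferson.

3 and 2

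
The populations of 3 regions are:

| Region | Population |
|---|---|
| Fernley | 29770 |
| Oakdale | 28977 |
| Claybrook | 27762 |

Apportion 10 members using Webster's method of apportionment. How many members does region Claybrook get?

3

Standard divisor 86509/10 ≈ 8650.9; standard quotas: Fernley 3.441, Oakdale 3.350, Claybrook 3.209.
Rounding to the nearest integer gives 3, 3, 3 = 9 seats, so the divisor must be adjusted.
With modified divisor 8400: modified quotas Fernley 3.544, Oakdale 3.450, Claybrook 3.305.
Rounding to the nearest integer: Fernley 4, Oakdale 3, Claybrook 3 (total 10).
Claybrook receives 3.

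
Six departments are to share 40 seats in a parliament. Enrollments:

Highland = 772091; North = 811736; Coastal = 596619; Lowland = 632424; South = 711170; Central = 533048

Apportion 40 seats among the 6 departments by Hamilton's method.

Highland 8, North 8, Coastal 6, Lowland 6, South 7, Central 5

Standard divisor: 4057088 ÷ 40 ≈ 101427.2.
Standard quotas: Highland 7.6123, North 8.0031, Coastal 5.8822, Lowland 6.2353, South 7.0116, Central 5.2555.
Lower quotas: Highland 7, North 8, Coastal 5, Lowland 6, South 7, Central 5 (sum 38, leaving 2 seats).
Remainders in descending order: Coastal 0.8822, Highland 0.6123, Central 0.2555, Lowland 0.2353, South 0.0116, North 0.0031.
Largest remainders: Coastal, Highland receive the extra seats.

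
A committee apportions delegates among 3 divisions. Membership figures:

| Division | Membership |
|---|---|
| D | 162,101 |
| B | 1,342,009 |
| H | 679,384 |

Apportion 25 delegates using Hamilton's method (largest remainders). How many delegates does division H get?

The standard divisor is 2183494/25 ≈ 87339.76.
Standard quotas: D 1.8560, B 15.3654, H 7.7786.
Lower quotas: D 1, B 15, H 7 (sum 23, leaving 2 seats).
Remainders in descending order: D 0.8560, H 0.7786, B 0.3654.
Largest remainders: D, H receive the extra seats.
H receives 8.

8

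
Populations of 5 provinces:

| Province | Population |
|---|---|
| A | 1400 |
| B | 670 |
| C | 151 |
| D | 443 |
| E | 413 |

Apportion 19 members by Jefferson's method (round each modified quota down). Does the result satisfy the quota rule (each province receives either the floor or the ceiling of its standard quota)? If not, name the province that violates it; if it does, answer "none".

none

Standard quotas: A 8.645, B 4.137, C 0.932, D 2.735, E 2.550.
Jefferson allocation: A 9, B 4, C 1, D 3, E 2.
Every allocation lies between the lower and upper quota.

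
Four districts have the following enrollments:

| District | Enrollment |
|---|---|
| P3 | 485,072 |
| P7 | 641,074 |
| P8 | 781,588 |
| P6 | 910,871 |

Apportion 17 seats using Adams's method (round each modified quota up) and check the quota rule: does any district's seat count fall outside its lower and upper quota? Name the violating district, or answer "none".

none

Standard quotas: P3 2.926, P7 3.867, P8 4.714, P6 5.494.
Adams allocation: P3 3, P7 4, P8 5, P6 5.
Every allocation lies between the lower and upper quota.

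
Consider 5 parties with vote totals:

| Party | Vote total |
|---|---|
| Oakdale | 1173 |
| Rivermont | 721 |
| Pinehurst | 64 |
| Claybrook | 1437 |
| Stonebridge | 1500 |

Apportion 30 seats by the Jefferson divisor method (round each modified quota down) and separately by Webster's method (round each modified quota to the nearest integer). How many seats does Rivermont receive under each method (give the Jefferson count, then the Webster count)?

4 and 5

Jefferson: Oakdale 7, Rivermont 4, Pinehurst 0, Claybrook 9, Stonebridge 10.
Webster: Oakdale 7, Rivermont 5, Pinehurst 0, Claybrook 9, Stonebridge 9.
Rivermont gets 4 under Jefferson and 5 under Webster.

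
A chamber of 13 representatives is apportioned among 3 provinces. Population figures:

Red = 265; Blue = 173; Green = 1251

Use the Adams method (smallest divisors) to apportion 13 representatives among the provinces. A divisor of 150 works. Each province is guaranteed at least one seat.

With modified divisor 150: modified quotas Red 1.767, Blue 1.153, Green 8.340.
Rounding up: Red 2, Blue 2, Green 9 (total 13).

Red 2; Blue 2; Green 9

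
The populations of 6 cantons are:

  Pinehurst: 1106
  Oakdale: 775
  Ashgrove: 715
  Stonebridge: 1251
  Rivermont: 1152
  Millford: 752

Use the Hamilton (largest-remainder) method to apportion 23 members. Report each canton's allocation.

Pinehurst 4, Oakdale 3, Ashgrove 3, Stonebridge 5, Rivermont 5, Millford 3

The standard divisor is 5751/23 ≈ 250.043.
Standard quotas: Pinehurst 4.423, Oakdale 3.099, Ashgrove 2.860, Stonebridge 5.003, Rivermont 4.607, Millford 3.007.
Lower quotas: Pinehurst 4, Oakdale 3, Ashgrove 2, Stonebridge 5, Rivermont 4, Millford 3 (sum 21, leaving 2 seats).
Remainders in descending order: Ashgrove 0.860, Rivermont 0.607, Pinehurst 0.423, Oakdale 0.099, Millford 0.007, Stonebridge 0.003.
The surplus seats go to Ashgrove, Rivermont.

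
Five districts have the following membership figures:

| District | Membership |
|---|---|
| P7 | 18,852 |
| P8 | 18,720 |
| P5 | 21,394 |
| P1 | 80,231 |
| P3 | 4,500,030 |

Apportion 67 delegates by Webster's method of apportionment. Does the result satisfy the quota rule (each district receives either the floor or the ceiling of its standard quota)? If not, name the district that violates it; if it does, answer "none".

P3

Standard quotas: P7 0.272, P8 0.270, P5 0.309, P1 1.159, P3 64.990.
Webster allocation: P7 0, P8 0, P5 0, P1 1, P3 66.
P3 has quota 64.990 (lower 64, upper 65) but receives 66 — outside the quota interval.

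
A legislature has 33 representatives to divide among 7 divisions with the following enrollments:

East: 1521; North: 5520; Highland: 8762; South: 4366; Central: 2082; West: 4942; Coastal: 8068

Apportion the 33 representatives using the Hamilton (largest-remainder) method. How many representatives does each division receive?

East 1, North 5, Highland 8, South 4, Central 2, West 5, Coastal 8

Total 35261; standard divisor 35261/33 ≈ 1068.515.
Standard quotas: East 1.4235, North 5.1660, Highland 8.2002, South 4.0860, Central 1.9485, West 4.6251, Coastal 7.5507.
Lower quotas: East 1, North 5, Highland 8, South 4, Central 1, West 4, Coastal 7 (sum 30, leaving 3 seats).
Remainders in descending order: Central 0.9485, West 0.6251, Coastal 0.5507, East 0.4235, Highland 0.2002, North 0.1660, South 0.0860.
The surplus seats go to Central, West, Coastal.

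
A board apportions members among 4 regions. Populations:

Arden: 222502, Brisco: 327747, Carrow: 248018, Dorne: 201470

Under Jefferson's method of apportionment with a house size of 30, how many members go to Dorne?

6

Standard divisor 999737/30 ≈ 33324.567; standard quotas: Arden 6.677, Brisco 9.835, Carrow 7.442, Dorne 6.046.
Rounding down gives 6, 9, 7, 6 = 28 seats, so the divisor must be adjusted.
With modified divisor 31400: modified quotas Arden 7.086, Brisco 10.438, Carrow 7.899, Dorne 6.416.
Rounding down: Arden 7, Brisco 10, Carrow 7, Dorne 6 (total 30).
Dorne receives 6.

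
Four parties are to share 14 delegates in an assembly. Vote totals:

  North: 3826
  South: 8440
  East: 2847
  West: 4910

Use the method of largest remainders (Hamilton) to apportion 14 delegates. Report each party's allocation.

North 3, South 6, East 2, West 3

Standard divisor: 20023 ÷ 14 ≈ 1430.214.
Standard quotas: North 2.6751, South 5.9012, East 1.9906, West 3.4331.
Lower quotas: North 2, South 5, East 1, West 3 (sum 11, leaving 3 seats).
Remainders in descending order: East 0.9906, South 0.9012, North 0.6751, West 0.4331.
Largest remainders: East, South, North receive the extra seats.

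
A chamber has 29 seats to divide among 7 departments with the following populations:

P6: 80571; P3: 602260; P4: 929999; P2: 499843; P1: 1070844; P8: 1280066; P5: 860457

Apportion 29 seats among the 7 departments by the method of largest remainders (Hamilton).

The standard divisor is 5324040/29 ≈ 183587.586.
Standard quotas: P6 0.4389, P3 3.2805, P4 5.0657, P2 2.7226, P1 5.8329, P8 6.9725, P5 4.6869.
Lower quotas: P6 0, P3 3, P4 5, P2 2, P1 5, P8 6, P5 4 (sum 25, leaving 4 seats).
Remainders in descending order: P8 0.9725, P1 0.8329, P2 0.7226, P5 0.6869, P6 0.4389, P3 0.2805, P4 0.0657.
Largest remainders: P8, P1, P2, P5 receive the extra seats.

P6 0, P3 3, P4 5, P2 3, P1 6, P8 7, P5 5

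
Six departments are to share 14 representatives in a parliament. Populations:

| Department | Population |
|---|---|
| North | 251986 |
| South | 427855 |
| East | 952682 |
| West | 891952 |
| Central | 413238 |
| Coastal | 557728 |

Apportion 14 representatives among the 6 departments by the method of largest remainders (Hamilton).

The standard divisor is 3495441/14 ≈ 249674.357.
Standard quotas: North 1.0093, South 1.7137, East 3.8157, West 3.5725, Central 1.6551, Coastal 2.2338.
Lower quotas: North 1, South 1, East 3, West 3, Central 1, Coastal 2 (sum 11, leaving 3 seats).
Remainders in descending order: East 0.8157, South 0.7137, Central 0.6551, West 0.5725, Coastal 0.2338, North 0.0093.
The surplus seats go to East, South, Central.

North 1, South 2, East 4, West 3, Central 2, Coastal 2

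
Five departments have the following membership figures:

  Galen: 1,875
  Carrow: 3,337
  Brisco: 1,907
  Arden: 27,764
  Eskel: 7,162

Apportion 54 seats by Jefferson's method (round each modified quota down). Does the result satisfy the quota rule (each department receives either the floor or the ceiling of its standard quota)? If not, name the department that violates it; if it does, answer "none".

Arden

Standard quotas: Galen 2.408, Carrow 4.286, Brisco 2.449, Arden 35.658, Eskel 9.198.
Jefferson allocation: Galen 2, Carrow 4, Brisco 2, Arden 37, Eskel 9.
Arden has quota 35.658 (lower 35, upper 36) but receives 37 — outside the quota interval.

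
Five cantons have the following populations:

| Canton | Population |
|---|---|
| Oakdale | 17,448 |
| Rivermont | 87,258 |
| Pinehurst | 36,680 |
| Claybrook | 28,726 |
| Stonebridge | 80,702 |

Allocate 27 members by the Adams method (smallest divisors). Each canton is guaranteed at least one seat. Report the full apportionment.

Standard divisor 250814/27 ≈ 9289.407; standard quotas: Oakdale 1.878, Rivermont 9.393, Pinehurst 3.949, Claybrook 3.092, Stonebridge 8.688.
Rounding up gives 2, 10, 4, 4, 9 = 29 seats, so the divisor must be adjusted.
With modified divisor 9900: modified quotas Oakdale 1.762, Rivermont 8.814, Pinehurst 3.705, Claybrook 2.902, Stonebridge 8.152.
Rounding up: Oakdale 2, Rivermont 9, Pinehurst 4, Claybrook 3, Stonebridge 9 (total 27).

Oakdale 2, Rivermont 9, Pinehurst 4, Claybrook 3, Stonebridge 9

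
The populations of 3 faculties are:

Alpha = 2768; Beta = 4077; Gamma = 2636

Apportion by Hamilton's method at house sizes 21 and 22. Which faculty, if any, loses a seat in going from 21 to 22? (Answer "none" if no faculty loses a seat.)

At 21 seats: Alpha 6, Beta 9, Gamma 6.
At 22 seats: Alpha 6, Beta 10, Gamma 6.
No faculty's allocation decreased.

none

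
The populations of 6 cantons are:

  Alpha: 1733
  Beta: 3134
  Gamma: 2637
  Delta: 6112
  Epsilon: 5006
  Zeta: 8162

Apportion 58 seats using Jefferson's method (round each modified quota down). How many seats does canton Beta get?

7

Standard divisor 26784/58 ≈ 461.793; standard quotas: Alpha 3.753, Beta 6.787, Gamma 5.710, Delta 13.235, Epsilon 10.840, Zeta 17.675.
Rounding down gives 3, 6, 5, 13, 10, 17 = 54 seats, so the divisor must be adjusted.
With modified divisor 438: modified quotas Alpha 3.957, Beta 7.155, Gamma 6.021, Delta 13.954, Epsilon 11.429, Zeta 18.635.
Rounding down: Alpha 3, Beta 7, Gamma 6, Delta 13, Epsilon 11, Zeta 18 (total 58).
Beta receives 7.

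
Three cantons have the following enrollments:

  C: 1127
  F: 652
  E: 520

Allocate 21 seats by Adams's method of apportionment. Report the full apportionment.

C 10, F 6, E 5

Standard divisor 2299/21 ≈ 109.476; standard quotas: C 10.294, F 5.956, E 4.750.
Rounding up gives 11, 6, 5 = 22 seats, so the divisor must be adjusted.
With modified divisor 120: modified quotas C 9.392, F 5.433, E 4.333.
Rounding up: C 10, F 6, E 5 (total 21).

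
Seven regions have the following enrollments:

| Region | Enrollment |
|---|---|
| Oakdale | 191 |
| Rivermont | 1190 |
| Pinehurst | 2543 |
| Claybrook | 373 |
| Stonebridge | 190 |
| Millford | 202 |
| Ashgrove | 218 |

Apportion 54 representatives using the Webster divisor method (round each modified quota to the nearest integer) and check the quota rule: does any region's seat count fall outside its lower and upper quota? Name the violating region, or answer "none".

Pinehurst

Standard quotas: Oakdale 2.102, Rivermont 13.096, Pinehurst 27.985, Claybrook 4.105, Stonebridge 2.091, Millford 2.223, Ashgrove 2.399.
Webster allocation: Oakdale 2, Rivermont 13, Pinehurst 29, Claybrook 4, Stonebridge 2, Millford 2, Ashgrove 2.
Pinehurst has quota 27.985 (lower 27, upper 28) but receives 29 — outside the quota interval.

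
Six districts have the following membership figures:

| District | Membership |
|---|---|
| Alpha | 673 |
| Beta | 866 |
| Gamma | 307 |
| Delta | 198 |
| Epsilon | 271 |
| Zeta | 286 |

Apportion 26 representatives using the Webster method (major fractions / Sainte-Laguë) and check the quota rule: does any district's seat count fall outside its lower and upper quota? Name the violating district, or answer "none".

Standard quotas: Alpha 6.727, Beta 8.657, Gamma 3.069, Delta 1.979, Epsilon 2.709, Zeta 2.859.
Webster allocation: Alpha 7, Beta 8, Gamma 3, Delta 2, Epsilon 3, Zeta 3.
Every allocation lies between the lower and upper quota.

none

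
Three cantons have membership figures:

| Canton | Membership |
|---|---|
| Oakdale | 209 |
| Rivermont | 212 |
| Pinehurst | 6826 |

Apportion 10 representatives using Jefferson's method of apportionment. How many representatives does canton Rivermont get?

0

Standard divisor 7247/10 ≈ 724.7; standard quotas: Oakdale 0.288, Rivermont 0.293, Pinehurst 9.419.
Rounding down gives 0, 0, 9 = 9 seats, so the divisor must be adjusted.
With modified divisor 650: modified quotas Oakdale 0.322, Rivermont 0.326, Pinehurst 10.502.
Rounding down: Oakdale 0, Rivermont 0, Pinehurst 10 (total 10).
Rivermont receives 0.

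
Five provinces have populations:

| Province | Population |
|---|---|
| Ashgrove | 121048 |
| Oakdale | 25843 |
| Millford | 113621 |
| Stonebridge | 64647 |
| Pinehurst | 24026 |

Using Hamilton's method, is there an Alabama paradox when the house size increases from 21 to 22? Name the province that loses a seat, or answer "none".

none

At 21 seats: Ashgrove 7, Oakdale 2, Millford 7, Stonebridge 4, Pinehurst 1.
At 22 seats: Ashgrove 8, Oakdale 2, Millford 7, Stonebridge 4, Pinehurst 1.
No province's allocation decreased.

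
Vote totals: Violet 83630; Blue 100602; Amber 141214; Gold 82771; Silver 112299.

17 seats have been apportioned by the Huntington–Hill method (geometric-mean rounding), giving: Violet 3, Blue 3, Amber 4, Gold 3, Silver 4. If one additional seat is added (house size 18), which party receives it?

Amber

Priority for the next seat is population ÷ (√(s·(s+1))).
Priorities: Violet 24141.902, Blue 29041.296, Amber 31576.410, Gold 23893.930, Silver 25110.820.
Highest priority: Amber.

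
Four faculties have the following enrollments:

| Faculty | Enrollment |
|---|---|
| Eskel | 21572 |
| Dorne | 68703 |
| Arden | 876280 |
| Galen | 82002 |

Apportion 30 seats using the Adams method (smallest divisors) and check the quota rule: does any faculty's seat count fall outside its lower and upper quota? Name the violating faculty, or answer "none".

Standard quotas: Eskel 0.617, Dorne 1.966, Arden 25.071, Galen 2.346.
Adams allocation: Eskel 1, Dorne 2, Arden 24, Galen 3.
Arden has quota 25.071 (lower 25, upper 26) but receives 24 — outside the quota interval.

Arden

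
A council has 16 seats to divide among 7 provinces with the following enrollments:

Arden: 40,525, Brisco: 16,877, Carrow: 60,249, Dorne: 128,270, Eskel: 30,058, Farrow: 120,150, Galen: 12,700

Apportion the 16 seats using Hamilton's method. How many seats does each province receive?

Arden=2; Brisco=1; Carrow=2; Dorne=5; Eskel=1; Farrow=5; Galen=0

The standard divisor is 408829/16 ≈ 25551.812.
Standard quotas: Arden 1.5860, Brisco 0.6605, Carrow 2.3579, Dorne 5.0200, Eskel 1.1764, Farrow 4.7022, Galen 0.4970.
Lower quotas: Arden 1, Brisco 0, Carrow 2, Dorne 5, Eskel 1, Farrow 4, Galen 0 (sum 13, leaving 3 seats).
Remainders in descending order: Farrow 0.7022, Brisco 0.6605, Arden 0.5860, Galen 0.4970, Carrow 0.3579, Eskel 0.1764, Dorne 0.0200.
Largest remainders: Farrow, Brisco, Arden receive the extra seats.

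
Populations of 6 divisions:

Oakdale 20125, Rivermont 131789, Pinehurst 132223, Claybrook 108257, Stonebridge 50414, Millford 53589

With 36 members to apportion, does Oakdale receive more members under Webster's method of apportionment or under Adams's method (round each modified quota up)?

Webster: Oakdale 1, Rivermont 9, Pinehurst 10, Claybrook 8, Stonebridge 4, Millford 4.
Adams: Oakdale 2, Rivermont 9, Pinehurst 9, Claybrook 8, Stonebridge 4, Millford 4.
Oakdale gets 1 under Webster and 2 under Adams.

Adams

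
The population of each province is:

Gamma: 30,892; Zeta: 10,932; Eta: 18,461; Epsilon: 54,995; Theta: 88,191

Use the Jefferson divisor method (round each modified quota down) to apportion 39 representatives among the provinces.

Standard divisor 203471/39 ≈ 5217.205; standard quotas: Gamma 5.921, Zeta 2.095, Eta 3.538, Epsilon 10.541, Theta 16.904.
Rounding down gives 5, 2, 3, 10, 16 = 36 seats, so the divisor must be adjusted.
With modified divisor 4950: modified quotas Gamma 6.241, Zeta 2.208, Eta 3.729, Epsilon 11.110, Theta 17.816.
Rounding down: Gamma 6, Zeta 2, Eta 3, Epsilon 11, Theta 17 (total 39).

Gamma=6, Zeta=2, Eta=3, Epsilon=11, Theta=17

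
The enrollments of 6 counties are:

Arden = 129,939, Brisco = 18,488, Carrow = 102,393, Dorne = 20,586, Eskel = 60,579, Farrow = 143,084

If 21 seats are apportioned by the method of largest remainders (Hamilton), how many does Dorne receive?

The standard divisor is 475069/21 ≈ 22622.333.
Standard quotas: Arden 5.7438, Brisco 0.8172, Carrow 4.5262, Dorne 0.9100, Eskel 2.6778, Farrow 6.3249.
Lower quotas: Arden 5, Brisco 0, Carrow 4, Dorne 0, Eskel 2, Farrow 6 (sum 17, leaving 4 seats).
Remainders in descending order: Dorne 0.9100, Brisco 0.8172, Arden 0.7438, Eskel 0.6778, Carrow 0.5262, Farrow 0.3249.
The surplus seats go to Dorne, Brisco, Arden, Eskel.
Dorne receives 1.

1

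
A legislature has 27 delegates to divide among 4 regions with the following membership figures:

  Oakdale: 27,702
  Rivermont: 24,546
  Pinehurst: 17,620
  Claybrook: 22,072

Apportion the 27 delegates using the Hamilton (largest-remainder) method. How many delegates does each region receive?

Total 91940; standard divisor 91940/27 ≈ 3405.185.
Standard quotas: Oakdale 8.1352, Rivermont 7.2084, Pinehurst 5.1745, Claybrook 6.4819.
Lower quotas: Oakdale 8, Rivermont 7, Pinehurst 5, Claybrook 6 (sum 26, leaving 1 seat).
Remainders in descending order: Claybrook 0.4819, Rivermont 0.2084, Pinehurst 0.1745, Oakdale 0.1352.
The surplus seat goes to Claybrook.

Oakdale=8, Rivermont=7, Pinehurst=5, Claybrook=7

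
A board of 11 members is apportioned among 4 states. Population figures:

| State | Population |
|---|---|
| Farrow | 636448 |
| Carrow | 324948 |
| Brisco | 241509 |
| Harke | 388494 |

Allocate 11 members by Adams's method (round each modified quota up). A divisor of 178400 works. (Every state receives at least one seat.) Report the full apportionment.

Farrow 4, Carrow 2, Brisco 2, Harke 3

With modified divisor 178400: modified quotas Farrow 3.568, Carrow 1.821, Brisco 1.354, Harke 2.178.
Rounding up: Farrow 4, Carrow 2, Brisco 2, Harke 3 (total 11).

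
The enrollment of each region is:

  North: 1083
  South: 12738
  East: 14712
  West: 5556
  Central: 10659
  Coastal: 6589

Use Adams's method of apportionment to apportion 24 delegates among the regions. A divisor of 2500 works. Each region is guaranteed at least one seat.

North=1; South=6; East=6; West=3; Central=5; Coastal=3

With modified divisor 2500: modified quotas North 0.433, South 5.095, East 5.885, West 2.222, Central 4.264, Coastal 2.636.
Rounding up: North 1, South 6, East 6, West 3, Central 5, Coastal 3 (total 24).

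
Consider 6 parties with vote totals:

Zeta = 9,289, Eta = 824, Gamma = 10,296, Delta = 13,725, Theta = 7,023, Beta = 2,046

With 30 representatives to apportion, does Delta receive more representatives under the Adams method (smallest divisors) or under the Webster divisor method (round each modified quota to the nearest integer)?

Adams: Zeta 6, Eta 1, Gamma 7, Delta 9, Theta 5, Beta 2.
Webster: Zeta 6, Eta 1, Gamma 7, Delta 10, Theta 5, Beta 1.
Delta gets 9 under Adams and 10 under Webster.

Webster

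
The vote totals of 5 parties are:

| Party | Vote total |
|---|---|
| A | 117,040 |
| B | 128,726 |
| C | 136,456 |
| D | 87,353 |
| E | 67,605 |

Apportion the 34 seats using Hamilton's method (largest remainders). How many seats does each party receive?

Total 537180; standard divisor 537180/34 ≈ 15799.412.
Standard quotas: A 7.4079, B 8.1475, C 8.6368, D 5.5289, E 4.2790.
Lower quotas: A 7, B 8, C 8, D 5, E 4 (sum 32, leaving 2 seats).
Remainders in descending order: C 0.6368, D 0.5289, A 0.4079, E 0.2790, B 0.1475.
Largest remainders: C, D receive the extra seats.

A 7, B 8, C 9, D 6, E 4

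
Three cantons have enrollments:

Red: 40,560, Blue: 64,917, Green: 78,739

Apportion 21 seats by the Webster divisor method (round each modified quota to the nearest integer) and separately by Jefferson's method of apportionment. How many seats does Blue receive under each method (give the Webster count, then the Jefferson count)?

Webster: Red 5, Blue 7, Green 9.
Jefferson: Red 4, Blue 8, Green 9.
Blue gets 7 under Webster and 8 under Jefferson.

7 and 8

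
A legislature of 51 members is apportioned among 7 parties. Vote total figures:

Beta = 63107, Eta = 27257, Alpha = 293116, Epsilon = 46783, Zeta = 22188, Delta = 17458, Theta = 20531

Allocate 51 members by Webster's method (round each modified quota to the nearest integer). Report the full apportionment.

Beta: 7; Eta: 3; Alpha: 30; Epsilon: 5; Zeta: 2; Delta: 2; Theta: 2

Standard divisor 490440/51 ≈ 9616.471; standard quotas: Beta 6.562, Eta 2.834, Alpha 30.481, Epsilon 4.865, Zeta 2.307, Delta 1.815, Theta 2.135.
Rounding to the nearest integer gives Beta 7, Eta 3, Alpha 30, Epsilon 5, Zeta 2, Delta 2, Theta 2 — total 51, matching the house size, so no adjustment is needed.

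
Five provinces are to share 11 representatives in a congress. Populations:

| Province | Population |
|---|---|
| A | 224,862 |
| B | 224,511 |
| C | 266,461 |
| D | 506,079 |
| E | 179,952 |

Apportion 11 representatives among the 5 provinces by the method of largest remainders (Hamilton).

Standard divisor: 1401865 ÷ 11 ≈ 127442.273.
Standard quotas: A 1.7644, B 1.7617, C 2.0908, D 3.9710, E 1.4120.
Lower quotas: A 1, B 1, C 2, D 3, E 1 (sum 8, leaving 3 seats).
Remainders in descending order: D 0.9710, A 0.7644, B 0.7617, E 0.4120, C 0.0908.
Largest remainders: D, A, B receive the extra seats.

A=2, B=2, C=2, D=4, E=1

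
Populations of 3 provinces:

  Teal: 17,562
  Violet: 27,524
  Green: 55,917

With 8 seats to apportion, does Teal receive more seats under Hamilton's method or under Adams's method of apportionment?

Adams

Hamilton: Teal 1, Violet 2, Green 5.
Adams: Teal 2, Violet 2, Green 4.
Teal gets 1 under Hamilton and 2 under Adams.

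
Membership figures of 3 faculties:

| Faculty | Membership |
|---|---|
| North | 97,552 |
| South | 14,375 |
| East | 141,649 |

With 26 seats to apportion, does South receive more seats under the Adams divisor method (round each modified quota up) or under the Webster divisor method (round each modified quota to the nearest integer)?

Adams: North 10, South 2, East 14.
Webster: North 10, South 1, East 15.
South gets 2 under Adams and 1 under Webster.

Adams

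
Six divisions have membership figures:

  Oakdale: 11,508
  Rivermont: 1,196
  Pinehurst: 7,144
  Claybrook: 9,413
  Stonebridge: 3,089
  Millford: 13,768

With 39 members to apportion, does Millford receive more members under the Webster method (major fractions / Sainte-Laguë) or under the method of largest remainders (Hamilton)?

Hamilton

Webster: Oakdale 10, Rivermont 1, Pinehurst 6, Claybrook 8, Stonebridge 3, Millford 11.
Hamilton: Oakdale 10, Rivermont 1, Pinehurst 6, Claybrook 8, Stonebridge 2, Millford 12.
Millford gets 11 under Webster and 12 under Hamilton.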